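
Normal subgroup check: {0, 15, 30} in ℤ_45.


H = {0, 15, 30} in ℤ_45
ℤ_45 is abelian; every subgroup of an abelian group is normal

Yes, normal subgroup


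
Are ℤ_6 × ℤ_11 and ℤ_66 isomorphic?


Comparing ℤ_6 × ℤ_11 and ℤ_66:
gcd(6,11) = 1, so ℤ_6 × ℤ_11 ≅ ℤ_66 (CRT)

Yes, ℤ_6 × ℤ_11 ≅ ℤ_66


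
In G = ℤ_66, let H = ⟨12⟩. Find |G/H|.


|⟨12⟩| = n / gcd(12, 66) = 66 / 6 = 11
H is normal (ℤ_66 is abelian).
|G/H| = |G| / |H| = 66 / 11 = 6

|G/H| = 6


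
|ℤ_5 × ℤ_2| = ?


|A × B| = |A| · |B|
|ℤ_5 × ℤ_2| = 5 × 2 = 10

|ℤ_5 × ℤ_2| = 10


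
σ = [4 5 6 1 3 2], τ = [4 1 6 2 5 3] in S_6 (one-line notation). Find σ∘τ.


σ∘τ: apply τ first, then σ
1 →τ 4 →σ 1
2 →τ 1 →σ 4
3 →τ 6 →σ 2
4 →τ 2 →σ 5
5 →τ 5 →σ 3
6 →τ 3 →σ 6

σ∘τ = [1 4 2 5 3 6]


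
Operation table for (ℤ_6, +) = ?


Elements: {0, 1, 2, 3, 4, 5}
Operation: addition mod 6
Entry (a, b) = (a + b) mod 6

Cayley table:
  | 0 | 1 | 2 | 3 | 4 | 5
0 | 0 | 1 | 2 | 3 | 4 | 5
1 | 1 | 2 | 3 | 4 | 5 | 0
2 | 2 | 3 | 4 | 5 | 0 | 1
3 | 3 | 4 | 5 | 0 | 1 | 2
4 | 4 | 5 | 0 | 1 | 2 | 3
5 | 5 | 0 | 1 | 2 | 3 | 4


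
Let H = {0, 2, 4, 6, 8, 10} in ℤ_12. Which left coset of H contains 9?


9 + H = {9 + h (mod 12) : h ∈ H}
9+0=9, 9+2=11, 9+4=1, 9+6=3, 9+8=5, 9+10=7
9 + H = {1, 3, 5, 7, 9, 11} = 1 + H

9 + H = {1, 3, 5, 7, 9, 11}


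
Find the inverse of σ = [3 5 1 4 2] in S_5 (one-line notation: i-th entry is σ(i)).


To find σ⁻¹, swap domain and range:
σ(1) = 3 → σ⁻¹(3) = 1
σ(2) = 5 → σ⁻¹(5) = 2
σ(3) = 1 → σ⁻¹(1) = 3
σ(4) = 4 → σ⁻¹(4) = 4
σ(5) = 2 → σ⁻¹(2) = 5

σ⁻¹ = [3 5 1 4 2]


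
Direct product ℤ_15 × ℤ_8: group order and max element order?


|ℤ_15 × ℤ_8| = 15 × 8 = 120
Max element order = lcm(15,8) = 120
Cyclic? Yes (gcd=1)

|ℤ_15×ℤ_8| = 120, max element order = 120


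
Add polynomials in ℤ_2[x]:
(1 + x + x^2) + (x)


Add coefficients mod 2:
x^0: 1 + 0 = 1 (mod 2)
x^1: 1 + 1 = 0 (mod 2)
x^2: 1 + 0 = 1 (mod 2)
Result: 1 + x^2

f + g = 1 + x^2


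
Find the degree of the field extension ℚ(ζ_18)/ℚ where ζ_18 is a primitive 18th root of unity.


[ℚ(ζ_n):ℚ] = deg Φ_n(x) = φ(n). Here φ(18) = 6

[ℚ(ζ_18)/ℚ where ζ_18 is a primitive 18th root of unity] = 6


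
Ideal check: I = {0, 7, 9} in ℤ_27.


Check ideal conditions for I = {0, 7, 9} in ℤ_27:
(1) I is an additive subgroup? No
(2) For r ∈ ℤ_27 and a ∈ I: r·a ∈ I? No  [counterexample: r=2, a=7, r·a mod 27 = 14 ∉ I]

No, I is not an ideal of ℤ_27


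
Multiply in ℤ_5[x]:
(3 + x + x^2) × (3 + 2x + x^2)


Expand and collect like terms; reduce coefficients mod 5:
x^0: 3·3 = 9 ≡ 4 (mod 5)
x^1: 3·2 + 1·3 = 9 ≡ 4 (mod 5)
x^2: 3·1 + 1·2 + 1·3 = 8 ≡ 3 (mod 5)
x^3: 1·1 + 1·2 = 3 ≡ 3 (mod 5)
x^4: 1·1 = 1 ≡ 1 (mod 5)
Result: 4 + 4x + 3x^2 + 3x^3 + x^4

f · g = 4 + 4x + 3x^2 + 3x^3 + x^4


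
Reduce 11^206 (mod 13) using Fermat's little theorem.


Fermat's little theorem: if p is prime and gcd(a,p)=1, then a^(p-1) ≡ 1 (mod p)
p = 13 is prime, gcd(11,13) = 1
Reduce exponent: 206 mod 12 = 2
So 11^206 ≡ 11^2 (mod 13)
11^2 mod 13 = 4

11^206 ≡ 4 (mod 13)


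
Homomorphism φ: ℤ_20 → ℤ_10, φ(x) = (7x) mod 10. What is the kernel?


Kernel = preimage of identity
ker(φ) = {x ∈ ℤ_20 : 7x ≡ 0 (mod 10)}. Since 10 | 20, φ is well-defined. The kernel is the cyclic subgroup ⟨10⟩ of ℤ_20 (order 2), i.e. {0, 10}

ker(φ) = {0, 10}


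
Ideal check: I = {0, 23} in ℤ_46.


Check ideal conditions for I = {0, 23} in ℤ_46:
(1) I is an additive subgroup? Yes
(2) For r ∈ ℤ_46 and a ∈ I: r·a ∈ I? Yes

Yes, I is an ideal of ℤ_46


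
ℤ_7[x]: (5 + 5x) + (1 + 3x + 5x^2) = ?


Add coefficients mod 7:
x^0: 5 + 1 = 6 (mod 7)
x^1: 5 + 3 = 1 (mod 7)
x^2: 0 + 5 = 5 (mod 7)
Result: 6 + x + 5x^2

f + g = 6 + x + 5x^2


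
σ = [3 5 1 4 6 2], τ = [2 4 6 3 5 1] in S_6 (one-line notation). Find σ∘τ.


σ∘τ: apply τ first, then σ
1 →τ 2 →σ 5
2 →τ 4 →σ 4
3 →τ 6 →σ 2
4 →τ 3 →σ 1
5 →τ 5 →σ 6
6 →τ 1 →σ 3

σ∘τ = [5 4 2 1 6 3]


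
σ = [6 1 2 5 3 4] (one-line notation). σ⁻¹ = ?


To find σ⁻¹, swap domain and range:
σ(1) = 6 → σ⁻¹(6) = 1
σ(2) = 1 → σ⁻¹(1) = 2
σ(3) = 2 → σ⁻¹(2) = 3
σ(4) = 5 → σ⁻¹(5) = 4
σ(5) = 3 → σ⁻¹(3) = 5
σ(6) = 4 → σ⁻¹(4) = 6

σ⁻¹ = [2 3 5 6 4 1]


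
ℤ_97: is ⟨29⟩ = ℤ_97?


g generates ℤ_n iff gcd(g, n) = 1
gcd(29, 97) = 1
Since gcd = 1, 29 is a generator.

Yes, 29 generates ℤ_97


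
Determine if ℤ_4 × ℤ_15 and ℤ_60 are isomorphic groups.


Comparing ℤ_4 × ℤ_15 and ℤ_60:
gcd(4,15) = 1, so ℤ_4 × ℤ_15 ≅ ℤ_60 (CRT)

Yes, ℤ_4 × ℤ_15 ≅ ℤ_60


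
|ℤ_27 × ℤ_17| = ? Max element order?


|ℤ_27 × ℤ_17| = 27 × 17 = 459
Max element order = lcm(27,17) = 459
Cyclic? Yes (gcd=1)

|ℤ_27×ℤ_17| = 459, max element order = 459


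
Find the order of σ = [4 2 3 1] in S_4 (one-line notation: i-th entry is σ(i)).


Cycle decomposition: (1 4)
Cycle lengths: 2
Order = lcm(2) = 2

ord(σ) = 2


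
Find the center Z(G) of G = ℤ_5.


Z(G) = {g ∈ G | gx = xg for all x ∈ G}
ℤ_5 is abelian, so Z(G) = G

Z(ℤ_5) = ℤ_5


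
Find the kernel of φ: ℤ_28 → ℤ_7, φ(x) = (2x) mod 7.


Kernel = preimage of identity
ker(φ) = {x ∈ ℤ_28 : 2x ≡ 0 (mod 7)}. Since 7 | 28, φ is well-defined. The kernel is the cyclic subgroup ⟨7⟩ of ℤ_28 (order 4), i.e. {0, 7, 14, 21}

ker(φ) = {0, 7, 14, 21}


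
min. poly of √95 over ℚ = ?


√95 satisfies x² - 95 = 0, irreducible over ℚ since 95 is squarefree

Minimal polynomial: x² - 95


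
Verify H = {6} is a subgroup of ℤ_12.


Subgroup test for H = {6} in (ℤ_12, +):
(1) 0 ∈ H? No
(2) Closure: for all a,b ∈ H, (a+b) mod 12 ∈ H? No  [counterexample: 6 + 6 = 0 ∉ H]
(3) Inverses: for all a ∈ H, -a mod 12 ∈ H? Yes

No, H is not a subgroup of ℤ_12


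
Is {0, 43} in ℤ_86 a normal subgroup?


H = {0, 43} in ℤ_86
ℤ_86 is abelian; every subgroup of an abelian group is normal

Yes, normal subgroup


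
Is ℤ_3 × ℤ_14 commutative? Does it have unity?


Direct product ring; commutative with unity (1,1); but (1,0)·(0,1) = (0,0) gives zero divisors, so not an integral domain
Commutative: Yes
Integral domain: No
Has unity: Yes

ℤ_3 × ℤ_14: Commutative=Yes, Unity=Yes


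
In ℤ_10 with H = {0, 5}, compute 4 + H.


4 + H = {4 + h (mod 10) : h ∈ H}
4+0=4, 4+5=9

4 + H = {4, 9}


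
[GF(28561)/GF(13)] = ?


GF(28561) = GF(13^4), so the extension degree is 4

[GF(28561)/GF(13)] = 4


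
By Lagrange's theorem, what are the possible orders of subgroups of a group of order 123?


Lagrange's theorem: |H| divides |G|
|G| = 123
Divisors of 123: 1, 3, 41, 123

Possible subgroup orders: {1, 3, 41, 123}


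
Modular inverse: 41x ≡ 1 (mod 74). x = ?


Use the extended Euclidean algorithm to write 1 = 41·s + 74·t; then s mod 74 is the inverse.
Euclidean algorithm:
  41 = 0·74 + 41
  74 = 1·41 + 33
  41 = 1·33 + 8
  33 = 4·8 + 1
  8 = 8·1 + 0
gcd(41,74) = 1
Back-substitution gives: 41·(-9) + 74·(5) = 1
So 41⁻¹ ≡ -9 ≡ 65 (mod 74)
Check: 41 × 65 = 2665 ≡ 1 (mod 74) ✓

41⁻¹ ≡ 65 (mod 74)


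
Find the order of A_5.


|A_n| = n!/2 (even permutations)
|A_5| = 5!/2 = 120/2 = 60

|A_5| = 60


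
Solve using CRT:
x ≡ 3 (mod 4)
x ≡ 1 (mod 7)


m₁ = 4, m₂ = 7, gcd = 1, so CRT applies. M = m₁·m₂ = 28
Let M₁ = M/m₁ = 7, M₂ = M/m₂ = 4
Find y₁ ≡ M₁⁻¹ (mod m₁): 7⁻¹ ≡ 3 (mod 4)
Find y₂ ≡ M₂⁻¹ (mod m₂): 4⁻¹ ≡ 2 (mod 7)
x = a₁·M₁·y₁ + a₂·M₂·y₂ = 3·7·3 + 1·4·2 = 71
Reduce mod 28: x ≡ 15
Check: 15 mod 4 = 3 ✓, 15 mod 7 = 1 ✓

x ≡ 15 (mod 28)


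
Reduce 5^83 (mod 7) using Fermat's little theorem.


Fermat's little theorem: if p is prime and gcd(a,p)=1, then a^(p-1) ≡ 1 (mod p)
p = 7 is prime, gcd(5,7) = 1
Reduce exponent: 83 mod 6 = 5
So 5^83 ≡ 5^5 (mod 7)
5^5 mod 7 = 3

5^83 ≡ 3 (mod 7)


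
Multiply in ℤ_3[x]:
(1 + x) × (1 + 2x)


Expand and collect like terms; reduce coefficients mod 3:
x^0: 1·1 = 1 ≡ 1 (mod 3)
x^1: 1·2 + 1·1 = 3 ≡ 0 (mod 3)
x^2: 1·2 = 2 ≡ 2 (mod 3)
Result: 1 + 2x^2

f · g = 1 + 2x^2


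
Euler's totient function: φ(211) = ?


Factor n: 211 = 211
φ(n) = n · ∏(1 - 1/p) over distinct primes p | n
φ(211) = 211 · (1 - 1/211) = 210

φ(211) = 210


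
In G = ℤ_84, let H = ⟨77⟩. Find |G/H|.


|⟨77⟩| = n / gcd(77, 84) = 84 / 7 = 12
H is normal (ℤ_84 is abelian).
|G/H| = |G| / |H| = 84 / 12 = 7

|G/H| = 7


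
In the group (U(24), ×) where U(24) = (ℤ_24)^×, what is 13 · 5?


Operation: multiplication mod 24
13 · 5 = (a × b) mod 24 with a = 13, b = 5

13 · 5 = 17


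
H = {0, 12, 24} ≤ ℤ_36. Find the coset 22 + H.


22 + H = {22 + h (mod 36) : h ∈ H}
22+0=22, 22+12=34, 22+24=10
22 + H = {10, 22, 34} = 10 + H

22 + H = {10, 22, 34}


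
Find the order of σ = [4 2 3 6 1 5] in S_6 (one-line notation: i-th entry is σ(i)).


Cycle decomposition: (1 4 6 5)
Cycle lengths: 4
Order = lcm(4) = 4

ord(σ) = 4


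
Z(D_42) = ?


Z(G) = {g ∈ G | gx = xg for all x ∈ G}
For even n, Z(D_n) = {e, r^(n/2)}: the 180° rotation r^21 commutes with every reflection and rotation

Z(D_42) = {e, r^21}


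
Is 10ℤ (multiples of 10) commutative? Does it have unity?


10ℤ is a commutative ring under +,× but has no multiplicative identity (1 ∉ 10ℤ); it has no zero divisors, but without unity it is not an integral domain
Commutative: Yes
Integral domain: No
Has unity: No

10ℤ (multiples of 10): Commutative=Yes, Unity=No


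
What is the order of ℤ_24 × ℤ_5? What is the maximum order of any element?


|ℤ_24 × ℤ_5| = 24 × 5 = 120
Max element order = lcm(24,5) = 120
Cyclic? Yes (gcd=1)

|ℤ_24×ℤ_5| = 120, max element order = 120


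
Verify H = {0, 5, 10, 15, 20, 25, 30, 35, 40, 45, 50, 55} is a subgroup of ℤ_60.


Subgroup test for H = {0, 5, 10, 15, 20, 25, 30, 35, 40, 45, 50, 55} in (ℤ_60, +):
(1) 0 ∈ H? Yes
(2) Closure: for all a,b ∈ H, (a+b) mod 60 ∈ H? Yes
(3) Inverses: for all a ∈ H, -a mod 60 ∈ H? Yes

Yes, H is a subgroup of ℤ_60


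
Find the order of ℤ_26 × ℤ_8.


|A × B| = |A| · |B|
|ℤ_26 × ℤ_8| = 26 × 8 = 208

|ℤ_26 × ℤ_8| = 208


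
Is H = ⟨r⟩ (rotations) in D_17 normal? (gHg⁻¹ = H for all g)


H = ⟨r⟩ (rotations) in D_17
The rotation subgroup ⟨r⟩ has index 2 in D_17, so it is normal

Yes, normal subgroup


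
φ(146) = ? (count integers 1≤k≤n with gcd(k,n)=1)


Factor n: 146 = 2 × 73
φ(n) = n · ∏(1 - 1/p) over distinct primes p | n
φ(146) = 146 · (1 - 1/2) · (1 - 1/73) = 72

φ(146) = 72


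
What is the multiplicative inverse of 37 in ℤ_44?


Use the extended Euclidean algorithm to write 1 = 37·s + 44·t; then s mod 44 is the inverse.
Euclidean algorithm:
  37 = 0·44 + 37
  44 = 1·37 + 7
  37 = 5·7 + 2
  7 = 3·2 + 1
  2 = 2·1 + 0
gcd(37,44) = 1
Back-substitution gives: 37·(-19) + 44·(16) = 1
So 37⁻¹ ≡ -19 ≡ 25 (mod 44)
Check: 37 × 25 = 925 ≡ 1 (mod 44) ✓

37⁻¹ ≡ 25 (mod 44)


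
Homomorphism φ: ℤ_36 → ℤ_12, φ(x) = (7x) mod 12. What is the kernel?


Kernel = preimage of identity
ker(φ) = {x ∈ ℤ_36 : 7x ≡ 0 (mod 12)}. Since 12 | 36, φ is well-defined. The kernel is the cyclic subgroup ⟨12⟩ of ℤ_36 (order 3), i.e. {0, 12, 24}

ker(φ) = {0, 12, 24}


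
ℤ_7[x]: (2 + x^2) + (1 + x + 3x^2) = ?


Add coefficients mod 7:
x^0: 2 + 1 = 3 (mod 7)
x^1: 0 + 1 = 1 (mod 7)
x^2: 1 + 3 = 4 (mod 7)
Result: 3 + x + 4x^2

f + g = 3 + x + 4x^2


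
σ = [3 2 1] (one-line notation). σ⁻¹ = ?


To find σ⁻¹, swap domain and range:
σ(1) = 3 → σ⁻¹(3) = 1
σ(2) = 2 → σ⁻¹(2) = 2
σ(3) = 1 → σ⁻¹(1) = 3

σ⁻¹ = [3 2 1]


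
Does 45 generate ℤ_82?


g generates ℤ_n iff gcd(g, n) = 1
gcd(45, 82) = 1
Since gcd = 1, 45 is a generator.

Yes, 45 generates ℤ_82


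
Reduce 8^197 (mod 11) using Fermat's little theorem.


Fermat's little theorem: if p is prime and gcd(a,p)=1, then a^(p-1) ≡ 1 (mod p)
p = 11 is prime, gcd(8,11) = 1
Reduce exponent: 197 mod 10 = 7
So 8^197 ≡ 8^7 (mod 11)
8^7 mod 11 = 2

8^197 ≡ 2 (mod 11)


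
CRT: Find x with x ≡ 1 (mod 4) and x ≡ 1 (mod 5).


m₁ = 4, m₂ = 5, gcd = 1, so CRT applies. M = m₁·m₂ = 20
Let M₁ = M/m₁ = 5, M₂ = M/m₂ = 4
Find y₁ ≡ M₁⁻¹ (mod m₁): 5⁻¹ ≡ 1 (mod 4)
Find y₂ ≡ M₂⁻¹ (mod m₂): 4⁻¹ ≡ 4 (mod 5)
x = a₁·M₁·y₁ + a₂·M₂·y₂ = 1·5·1 + 1·4·4 = 21
Reduce mod 20: x ≡ 1
Check: 1 mod 4 = 1 ✓, 1 mod 5 = 1 ✓

x ≡ 1 (mod 20)


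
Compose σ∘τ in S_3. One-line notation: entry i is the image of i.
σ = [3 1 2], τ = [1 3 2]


σ∘τ: apply τ first, then σ
1 →τ 1 →σ 3
2 →τ 3 →σ 2
3 →τ 2 →σ 1

σ∘τ = [3 2 1]


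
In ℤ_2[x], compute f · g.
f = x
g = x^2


Expand and collect like terms; reduce coefficients mod 2:
x^0: 0·0 = 0 ≡ 0 (mod 2)
x^1: 0·0 + 1·0 = 0 ≡ 0 (mod 2)
x^2: 0·1 + 1·0 = 0 ≡ 0 (mod 2)
x^3: 1·1 = 1 ≡ 1 (mod 2)
Result: x^3

f · g = x^3


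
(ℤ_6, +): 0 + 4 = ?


Operation: addition mod 6
0 + 4 = (a + b) mod 6 with a = 0, b = 4

0 + 4 = 4


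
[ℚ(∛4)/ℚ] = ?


∛4 has minimal polynomial x³ - 4 (irreducible over ℚ since 4 is not a perfect cube)

[ℚ(∛4)/ℚ] = 3


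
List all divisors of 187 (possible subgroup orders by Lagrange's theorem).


Lagrange's theorem: |H| divides |G|
|G| = 187
Divisors of 187: 1, 11, 17, 187

Possible subgroup orders: {1, 11, 17, 187}


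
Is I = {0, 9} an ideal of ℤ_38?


Check ideal conditions for I = {0, 9} in ℤ_38:
(1) I is an additive subgroup? No
(2) For r ∈ ℤ_38 and a ∈ I: r·a ∈ I? No  [counterexample: r=2, a=9, r·a mod 38 = 18 ∉ I]

No, I is not an ideal of ℤ_38


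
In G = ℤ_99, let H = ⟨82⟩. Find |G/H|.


|⟨82⟩| = n / gcd(82, 99) = 99 / 1 = 99
H is normal (ℤ_99 is abelian).
|G/H| = |G| / |H| = 99 / 99 = 1

|G/H| = 1


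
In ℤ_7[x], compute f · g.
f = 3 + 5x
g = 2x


Expand and collect like terms; reduce coefficients mod 7:
x^0: 3·0 = 0 ≡ 0 (mod 7)
x^1: 3·2 + 5·0 = 6 ≡ 6 (mod 7)
x^2: 5·2 = 10 ≡ 3 (mod 7)
Result: 6x + 3x^2

f · g = 6x + 3x^2


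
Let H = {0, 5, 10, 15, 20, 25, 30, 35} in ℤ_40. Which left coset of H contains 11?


11 + H = {11 + h (mod 40) : h ∈ H}
11+0=11, 11+5=16, 11+10=21, 11+15=26, 11+20=31, 11+25=36, 11+30=1, 11+35=6
11 + H = {1, 6, 11, 16, 21, 26, 31, 36} = 1 + H

11 + H = {1, 6, 11, 16, 21, 26, 31, 36}


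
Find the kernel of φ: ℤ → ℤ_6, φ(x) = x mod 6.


Kernel = preimage of identity
ker(φ) = {x ∈ ℤ : x ≡ 0 (mod 6)} = 6ℤ = {0, ±6, ±12, ...}

ker(φ) = 6ℤ


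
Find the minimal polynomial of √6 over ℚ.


√6 satisfies x² - 6 = 0, irreducible over ℚ since 6 is squarefree

Minimal polynomial: x² - 6


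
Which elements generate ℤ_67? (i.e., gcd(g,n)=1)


g generates ℤ_n iff gcd(g,n) = 1
Prime factors of 67: 67
Generators are g ∈ {1,...,66} not divisible by any of these primes.
Generators: {1, 2, 3, 4, 5, 6, 7, 8, 9, 10, 11, 12, 13, 14, 15, 16, 17, 18, 19, 20, 21, 22, 23, 24, 25, 26, 27, 28, 29, 30, 31, 32, 33, 34, 35, 36, 37, 38, 39, 40, 41, 42, 43, 44, 45, 46, 47, 48, 49, 50, 51, 52, 53, 54, 55, 56, 57, 58, 59, 60, 61, 62, 63, 64, 65, 66}
Number of generators = φ(67) = 66

Generators of ℤ_67 = {1, 2, 3, 4, 5, 6, 7, 8, 9, 10, 11, 12, 13, 14, 15, 16, 17, 18, 19, 20, 21, 22, 23, 24, 25, 26, 27, 28, 29, 30, 31, 32, 33, 34, 35, 36, 37, 38, 39, 40, 41, 42, 43, 44, 45, 46, 47, 48, 49, 50, 51, 52, 53, 54, 55, 56, 57, 58, 59, 60, 61, 62, 63, 64, 65, 66}


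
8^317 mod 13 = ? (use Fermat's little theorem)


Fermat's little theorem: if p is prime and gcd(a,p)=1, then a^(p-1) ≡ 1 (mod p)
p = 13 is prime, gcd(8,13) = 1
Reduce exponent: 317 mod 12 = 5
So 8^317 ≡ 8^5 (mod 13)
8^5 mod 13 = 8

8^317 ≡ 8 (mod 13)


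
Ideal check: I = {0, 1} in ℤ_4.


Check ideal conditions for I = {0, 1} in ℤ_4:
(1) I is an additive subgroup? No
(2) For r ∈ ℤ_4 and a ∈ I: r·a ∈ I? No  [counterexample: r=2, a=1, r·a mod 4 = 2 ∉ I]

No, I is not an ideal of ℤ_4


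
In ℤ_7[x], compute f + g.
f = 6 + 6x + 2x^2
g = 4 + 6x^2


Add coefficients mod 7:
x^0: 6 + 4 = 3 (mod 7)
x^1: 6 + 0 = 6 (mod 7)
x^2: 2 + 6 = 1 (mod 7)
Result: 3 + 6x + x^2

f + g = 3 + 6x + x^2


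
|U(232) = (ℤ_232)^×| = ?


U(n) is the group of units mod n; |U(n)| = φ(n)
|U(232)| = φ(232) = 112

|U(232) = (ℤ_232)^×| = 112


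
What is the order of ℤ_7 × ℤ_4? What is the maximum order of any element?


|ℤ_7 × ℤ_4| = 7 × 4 = 28
Max element order = lcm(7,4) = 28
Cyclic? Yes (gcd=1)

|ℤ_7×ℤ_4| = 28, max element order = 28


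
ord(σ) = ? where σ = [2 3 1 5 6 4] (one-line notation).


Cycle decomposition: (1 2 3) (4 5 6)
Cycle lengths: 3, 3
Order = lcm(3, 3) = 3

ord(σ) = 3


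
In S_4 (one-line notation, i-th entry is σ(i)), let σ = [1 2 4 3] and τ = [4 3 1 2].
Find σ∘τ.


σ∘τ: apply τ first, then σ
1 →τ 4 →σ 3
2 →τ 3 →σ 4
3 →τ 1 →σ 1
4 →τ 2 →σ 2

σ∘τ = [3 4 1 2]


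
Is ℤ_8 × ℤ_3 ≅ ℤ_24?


Comparing ℤ_8 × ℤ_3 and ℤ_24:
gcd(8,3) = 1, so ℤ_8 × ℤ_3 ≅ ℤ_24 (CRT)

Yes, ℤ_8 × ℤ_3 ≅ ℤ_24


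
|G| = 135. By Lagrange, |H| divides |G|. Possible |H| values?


Lagrange's theorem: |H| divides |G|
|G| = 135
Divisors of 135: 1, 3, 5, 9, 15, 27, 45, 135

Possible subgroup orders: {1, 3, 5, 9, 15, 27, 45, 135}


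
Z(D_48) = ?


Z(G) = {g ∈ G | gx = xg for all x ∈ G}
For even n, Z(D_n) = {e, r^(n/2)}: the 180° rotation r^24 commutes with every reflection and rotation

Z(D_48) = {e, r^24}


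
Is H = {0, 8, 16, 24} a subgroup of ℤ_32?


Subgroup test for H = {0, 8, 16, 24} in (ℤ_32, +):
(1) 0 ∈ H? Yes
(2) Closure: for all a,b ∈ H, (a+b) mod 32 ∈ H? Yes
(3) Inverses: for all a ∈ H, -a mod 32 ∈ H? Yes

Yes, H is a subgroup of ℤ_32


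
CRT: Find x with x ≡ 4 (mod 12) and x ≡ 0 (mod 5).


m₁ = 12, m₂ = 5, gcd = 1, so CRT applies. M = m₁·m₂ = 60
Let M₁ = M/m₁ = 5, M₂ = M/m₂ = 12
Find y₁ ≡ M₁⁻¹ (mod m₁): 5⁻¹ ≡ 5 (mod 12)
Find y₂ ≡ M₂⁻¹ (mod m₂): 12⁻¹ ≡ 3 (mod 5)
x = a₁·M₁·y₁ + a₂·M₂·y₂ = 4·5·5 + 0·12·3 = 100
Reduce mod 60: x ≡ 40
Check: 40 mod 12 = 4 ✓, 40 mod 5 = 0 ✓

x ≡ 40 (mod 60)


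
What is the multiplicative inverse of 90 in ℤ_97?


Use the extended Euclidean algorithm to write 1 = 90·s + 97·t; then s mod 97 is the inverse.
Euclidean algorithm:
  90 = 0·97 + 90
  97 = 1·90 + 7
  90 = 12·7 + 6
  7 = 1·6 + 1
  6 = 6·1 + 0
gcd(90,97) = 1
Back-substitution gives: 90·(-14) + 97·(13) = 1
So 90⁻¹ ≡ -14 ≡ 83 (mod 97)
Check: 90 × 83 = 7470 ≡ 1 (mod 97) ✓

90⁻¹ ≡ 83 (mod 97)


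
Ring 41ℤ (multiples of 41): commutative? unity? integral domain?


41ℤ is a commutative ring under +,× but has no multiplicative identity (1 ∉ 41ℤ); it has no zero divisors, but without unity it is not an integral domain
Commutative: Yes
Integral domain: No
Has unity: No

41ℤ (multiples of 41): Commutative=Yes, Unity=No


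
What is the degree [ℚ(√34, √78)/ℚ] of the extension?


[ℚ(√34,√78):ℚ] = [ℚ(√34,√78):ℚ(√34)]·[ℚ(√34):ℚ] = 2·2 = 4

[ℚ(√34, √78)/ℚ] = 4


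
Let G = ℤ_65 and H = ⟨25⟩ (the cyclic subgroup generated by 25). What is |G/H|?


|⟨25⟩| = n / gcd(25, 65) = 65 / 5 = 13
H is normal (ℤ_65 is abelian).
|G/H| = |G| / |H| = 65 / 13 = 5

|G/H| = 5


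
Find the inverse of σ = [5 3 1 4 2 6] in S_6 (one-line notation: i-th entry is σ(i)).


To find σ⁻¹, swap domain and range:
σ(1) = 5 → σ⁻¹(5) = 1
σ(2) = 3 → σ⁻¹(3) = 2
σ(3) = 1 → σ⁻¹(1) = 3
σ(4) = 4 → σ⁻¹(4) = 4
σ(5) = 2 → σ⁻¹(2) = 5
σ(6) = 6 → σ⁻¹(6) = 6

σ⁻¹ = [3 5 2 4 1 6]


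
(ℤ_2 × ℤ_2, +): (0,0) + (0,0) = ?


Operation: componentwise addition mod (2, 2)
(0,0) + (0,0) = ((a₁+b₁) mod 2, (a₂+b₂) mod 2) with a = (0,0), b = (0,0)

(0,0) + (0,0) = (0,0)


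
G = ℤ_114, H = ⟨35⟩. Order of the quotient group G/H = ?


|⟨35⟩| = n / gcd(35, 114) = 114 / 1 = 114
H is normal (ℤ_114 is abelian).
|G/H| = |G| / |H| = 114 / 114 = 1

|G/H| = 1


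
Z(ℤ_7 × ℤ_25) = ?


Z(G) = {g ∈ G | gx = xg for all x ∈ G}
Direct product of abelian groups is abelian, so Z(G) = G

Z(ℤ_7 × ℤ_25) = ℤ_7 × ℤ_25


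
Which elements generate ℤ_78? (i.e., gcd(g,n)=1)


g generates ℤ_n iff gcd(g,n) = 1
Prime factors of 78: 2, 3, 13
Generators are g ∈ {1,...,77} not divisible by any of these primes.
Generators: {1, 5, 7, 11, 17, 19, 23, 25, 29, 31, 35, 37, 41, 43, 47, 49, 53, 55, 59, 61, 67, 71, 73, 77}
Number of generators = φ(78) = 24

Generators of ℤ_78 = {1, 5, 7, 11, 17, 19, 23, 25, 29, 31, 35, 37, 41, 43, 47, 49, 53, 55, 59, 61, 67, 71, 73, 77}


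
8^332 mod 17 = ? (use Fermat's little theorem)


Fermat's little theorem: if p is prime and gcd(a,p)=1, then a^(p-1) ≡ 1 (mod p)
p = 17 is prime, gcd(8,17) = 1
Reduce exponent: 332 mod 16 = 12
So 8^332 ≡ 8^12 (mod 17)
8^12 mod 17 = 16

8^332 ≡ 16 (mod 17)


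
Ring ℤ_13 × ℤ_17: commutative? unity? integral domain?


Direct product ring; commutative with unity (1,1); but (1,0)·(0,1) = (0,0) gives zero divisors, so not an integral domain
Commutative: Yes
Integral domain: No
Has unity: Yes

ℤ_13 × ℤ_17: Commutative=Yes, Unity=Yes


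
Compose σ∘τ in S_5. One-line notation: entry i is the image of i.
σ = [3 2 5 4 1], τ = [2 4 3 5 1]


σ∘τ: apply τ first, then σ
1 →τ 2 →σ 2
2 →τ 4 →σ 4
3 →τ 3 →σ 5
4 →τ 5 →σ 1
5 →τ 1 →σ 3

σ∘τ = [2 4 5 1 3]


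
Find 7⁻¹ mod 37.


Use the extended Euclidean algorithm to write 1 = 7·s + 37·t; then s mod 37 is the inverse.
Euclidean algorithm:
  7 = 0·37 + 7
  37 = 5·7 + 2
  7 = 3·2 + 1
  2 = 2·1 + 0
gcd(7,37) = 1
Back-substitution gives: 7·(16) + 37·(-3) = 1
So 7⁻¹ ≡ 16 ≡ 16 (mod 37)
Check: 7 × 16 = 112 ≡ 1 (mod 37) ✓

7⁻¹ ≡ 16 (mod 37)


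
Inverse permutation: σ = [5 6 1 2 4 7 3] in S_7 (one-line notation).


To find σ⁻¹, swap domain and range:
σ(1) = 5 → σ⁻¹(5) = 1
σ(2) = 6 → σ⁻¹(6) = 2
σ(3) = 1 → σ⁻¹(1) = 3
σ(4) = 2 → σ⁻¹(2) = 4
σ(5) = 4 → σ⁻¹(4) = 5
σ(6) = 7 → σ⁻¹(7) = 6
σ(7) = 3 → σ⁻¹(3) = 7

σ⁻¹ = [3 4 7 5 1 2 6]


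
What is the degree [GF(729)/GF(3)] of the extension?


GF(729) = GF(3^6), so the extension degree is 6

[GF(729)/GF(3)] = 6


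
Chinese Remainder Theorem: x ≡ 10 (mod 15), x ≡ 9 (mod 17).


m₁ = 15, m₂ = 17, gcd = 1, so CRT applies. M = m₁·m₂ = 255
Let M₁ = M/m₁ = 17, M₂ = M/m₂ = 15
Find y₁ ≡ M₁⁻¹ (mod m₁): 17⁻¹ ≡ 8 (mod 15)
Find y₂ ≡ M₂⁻¹ (mod m₂): 15⁻¹ ≡ 8 (mod 17)
x = a₁·M₁·y₁ + a₂·M₂·y₂ = 10·17·8 + 9·15·8 = 2440
Reduce mod 255: x ≡ 145
Check: 145 mod 15 = 10 ✓, 145 mod 17 = 9 ✓

x ≡ 145 (mod 255)


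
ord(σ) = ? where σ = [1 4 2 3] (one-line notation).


Cycle decomposition: (2 4 3)
Cycle lengths: 3
Order = lcm(3) = 3

ord(σ) = 3


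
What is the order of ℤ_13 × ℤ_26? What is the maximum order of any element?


|ℤ_13 × ℤ_26| = 13 × 26 = 338
Max element order = lcm(13,26) = 26
Cyclic? No (gcd=13)

|ℤ_13×ℤ_26| = 338, max element order = 26


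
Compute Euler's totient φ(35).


Factor n: 35 = 5 × 7
φ(n) = n · ∏(1 - 1/p) over distinct primes p | n
φ(35) = 35 · (1 - 1/5) · (1 - 1/7) = 24

φ(35) = 24


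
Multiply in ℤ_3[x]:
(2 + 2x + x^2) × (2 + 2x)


Expand and collect like terms; reduce coefficients mod 3:
x^0: 2·2 = 4 ≡ 1 (mod 3)
x^1: 2·2 + 2·2 = 8 ≡ 2 (mod 3)
x^2: 2·2 + 1·2 = 6 ≡ 0 (mod 3)
x^3: 1·2 = 2 ≡ 2 (mod 3)
Result: 1 + 2x + 2x^3

f · g = 1 + 2x + 2x^3


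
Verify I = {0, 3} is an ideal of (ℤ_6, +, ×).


Check ideal conditions for I = {0, 3} in ℤ_6:
(1) I is an additive subgroup? Yes
(2) For r ∈ ℤ_6 and a ∈ I: r·a ∈ I? Yes

Yes, I is an ideal of ℤ_6


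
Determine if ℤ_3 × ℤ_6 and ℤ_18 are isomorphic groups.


Comparing ℤ_3 × ℤ_6 and ℤ_18:
gcd(3,6) = 3 ≠ 1. Max element order in ℤ_3×ℤ_6 is lcm(3,6) = 6 < 18, so it has no element of order 18

No, ℤ_3 × ℤ_6 ≇ ℤ_18


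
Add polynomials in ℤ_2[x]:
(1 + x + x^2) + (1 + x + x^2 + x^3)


Add coefficients mod 2:
x^0: 1 + 1 = 0 (mod 2)
x^1: 1 + 1 = 0 (mod 2)
x^2: 1 + 1 = 0 (mod 2)
x^3: 0 + 1 = 1 (mod 2)
Result: x^3

f + g = x^3


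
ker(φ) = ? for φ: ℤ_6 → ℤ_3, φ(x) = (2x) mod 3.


Kernel = preimage of identity
ker(φ) = {x ∈ ℤ_6 : 2x ≡ 0 (mod 3)}. Since 3 | 6, φ is well-defined. The kernel is the cyclic subgroup ⟨3⟩ of ℤ_6 (order 2), i.e. {0, 3}

ker(φ) = {0, 3}


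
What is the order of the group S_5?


|S_n| = n! (number of permutations of n symbols)
|S_5| = 5! = 120

|S_5| = 120


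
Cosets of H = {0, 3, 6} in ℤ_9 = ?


H = {0, 3, 6}, |H| = 3
Number of cosets = |G|/|H| = 9/3 = 3
0 + H = {0, 3, 6}
1 + H = {1, 4, 7}
2 + H = {2, 5, 8}

Cosets: 0+H={0,3,6}; 1+H={1,4,7}; 2+H={2,5,8}


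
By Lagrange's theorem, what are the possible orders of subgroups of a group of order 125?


Lagrange's theorem: |H| divides |G|
|G| = 125
Divisors of 125: 1, 5, 25, 125

Possible subgroup orders: {1, 5, 25, 125}


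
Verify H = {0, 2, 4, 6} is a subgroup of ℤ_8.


Subgroup test for H = {0, 2, 4, 6} in (ℤ_8, +):
(1) 0 ∈ H? Yes
(2) Closure: for all a,b ∈ H, (a+b) mod 8 ∈ H? Yes
(3) Inverses: for all a ∈ H, -a mod 8 ∈ H? Yes

Yes, H is a subgroup of ℤ_8


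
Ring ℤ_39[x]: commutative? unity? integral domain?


ℤ_39 has zero divisors (3·13 ≡ 0), and these lift to constant zero divisors in ℤ_39[x]; so not an integral domain
Commutative: Yes
Integral domain: No
Has unity: Yes

ℤ_39[x]: Commutative=Yes, Unity=Yes


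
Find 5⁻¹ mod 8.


Use the extended Euclidean algorithm to write 1 = 5·s + 8·t; then s mod 8 is the inverse.
Euclidean algorithm:
  5 = 0·8 + 5
  8 = 1·5 + 3
  5 = 1·3 + 2
  3 = 1·2 + 1
  2 = 2·1 + 0
gcd(5,8) = 1
Back-substitution gives: 5·(-3) + 8·(2) = 1
So 5⁻¹ ≡ -3 ≡ 5 (mod 8)
Check: 5 × 5 = 25 ≡ 1 (mod 8) ✓

5⁻¹ ≡ 5 (mod 8)


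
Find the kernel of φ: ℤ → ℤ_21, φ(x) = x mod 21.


Kernel = preimage of identity
ker(φ) = {x ∈ ℤ : x ≡ 0 (mod 21)} = 21ℤ = {0, ±21, ±42, ...}

ker(φ) = 21ℤ


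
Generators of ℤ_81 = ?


g generates ℤ_n iff gcd(g,n) = 1
Prime factors of 81: 3
Generators are g ∈ {1,...,80} not divisible by any of these primes.
Generators: {1, 2, 4, 5, 7, 8, 10, 11, 13, 14, 16, 17, 19, 20, 22, 23, 25, 26, 28, 29, 31, 32, 34, 35, 37, 38, 40, 41, 43, 44, 46, 47, 49, 50, 52, 53, 55, 56, 58, 59, 61, 62, 64, 65, 67, 68, 70, 71, 73, 74, 76, 77, 79, 80}
Number of generators = φ(81) = 54

Generators of ℤ_81 = {1, 2, 4, 5, 7, 8, 10, 11, 13, 14, 16, 17, 19, 20, 22, 23, 25, 26, 28, 29, 31, 32, 34, 35, 37, 38, 40, 41, 43, 44, 46, 47, 49, 50, 52, 53, 55, 56, 58, 59, 61, 62, 64, 65, 67, 68, 70, 71, 73, 74, 76, 77, 79, 80}


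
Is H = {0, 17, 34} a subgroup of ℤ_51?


Subgroup test for H = {0, 17, 34} in (ℤ_51, +):
(1) 0 ∈ H? Yes
(2) Closure: for all a,b ∈ H, (a+b) mod 51 ∈ H? Yes
(3) Inverses: for all a ∈ H, -a mod 51 ∈ H? Yes

Yes, H is a subgroup of ℤ_51


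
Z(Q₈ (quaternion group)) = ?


Z(G) = {g ∈ G | gx = xg for all x ∈ G}
In Q₈ = {±1, ±i, ±j, ±k}, only ±1 commute with every element

Z(Q₈ (quaternion group)) = {1, -1}


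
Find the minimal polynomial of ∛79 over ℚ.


∛79 satisfies x³ - 79 = 0, irreducible over ℚ (no rational root; 79 is not a perfect cube)

Minimal polynomial: x³ - 79


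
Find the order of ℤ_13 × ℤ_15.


|A × B| = |A| · |B|
|ℤ_13 × ℤ_15| = 13 × 15 = 195

|ℤ_13 × ℤ_15| = 195


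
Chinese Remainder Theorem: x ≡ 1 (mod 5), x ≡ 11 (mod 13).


m₁ = 5, m₂ = 13, gcd = 1, so CRT applies. M = m₁·m₂ = 65
Let M₁ = M/m₁ = 13, M₂ = M/m₂ = 5
Find y₁ ≡ M₁⁻¹ (mod m₁): 13⁻¹ ≡ 2 (mod 5)
Find y₂ ≡ M₂⁻¹ (mod m₂): 5⁻¹ ≡ 8 (mod 13)
x = a₁·M₁·y₁ + a₂·M₂·y₂ = 1·13·2 + 11·5·8 = 466
Reduce mod 65: x ≡ 11
Check: 11 mod 5 = 1 ✓, 11 mod 13 = 11 ✓

x ≡ 11 (mod 65)


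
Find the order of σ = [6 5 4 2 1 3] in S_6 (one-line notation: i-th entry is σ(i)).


Cycle decomposition: (1 6 3 4 2 5)
Cycle lengths: 6
Order = lcm(6) = 6

ord(σ) = 6


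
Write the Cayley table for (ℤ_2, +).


Elements: {0, 1}
Operation: addition mod 2
Entry (a, b) = (a + b) mod 2

Cayley table:
  | 0 | 1
0 | 0 | 1
1 | 1 | 0


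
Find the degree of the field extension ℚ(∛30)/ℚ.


∛30 has minimal polynomial x³ - 30 (irreducible over ℚ since 30 is not a perfect cube)

[ℚ(∛30)/ℚ] = 3


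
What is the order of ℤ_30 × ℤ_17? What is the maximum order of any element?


|ℤ_30 × ℤ_17| = 30 × 17 = 510
Max element order = lcm(30,17) = 510
Cyclic? Yes (gcd=1)

|ℤ_30×ℤ_17| = 510, max element order = 510


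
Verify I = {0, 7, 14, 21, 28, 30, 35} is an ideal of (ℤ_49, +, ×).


Check ideal conditions for I = {0, 7, 14, 21, 28, 30, 35} in ℤ_49:
(1) I is an additive subgroup? No
(2) For r ∈ ℤ_49 and a ∈ I: r·a ∈ I? No  [counterexample: r=2, a=21, r·a mod 49 = 42 ∉ I]

No, I is not an ideal of ℤ_49


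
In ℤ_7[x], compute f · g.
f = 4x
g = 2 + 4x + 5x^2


Expand and collect like terms; reduce coefficients mod 7:
x^0: 0·2 = 0 ≡ 0 (mod 7)
x^1: 0·4 + 4·2 = 8 ≡ 1 (mod 7)
x^2: 0·5 + 4·4 = 16 ≡ 2 (mod 7)
x^3: 4·5 = 20 ≡ 6 (mod 7)
Result: x + 2x^2 + 6x^3

f · g = x + 2x^2 + 6x^3


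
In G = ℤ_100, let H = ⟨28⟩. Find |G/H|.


|⟨28⟩| = n / gcd(28, 100) = 100 / 4 = 25
H is normal (ℤ_100 is abelian).
|G/H| = |G| / |H| = 100 / 25 = 4

|G/H| = 4


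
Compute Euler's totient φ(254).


Factor n: 254 = 2 × 127
φ(n) = n · ∏(1 - 1/p) over distinct primes p | n
φ(254) = 254 · (1 - 1/2) · (1 - 1/127) = 126

φ(254) = 126


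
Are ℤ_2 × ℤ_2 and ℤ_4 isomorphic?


Comparing ℤ_2 × ℤ_2 and ℤ_4:
gcd(2,2) = 2 ≠ 1. Max element order in ℤ_2×ℤ_2 is lcm(2,2) = 2 < 4, so it has no element of order 4

No, ℤ_2 × ℤ_2 ≇ ℤ_4


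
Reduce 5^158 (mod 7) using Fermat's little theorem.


Fermat's little theorem: if p is prime and gcd(a,p)=1, then a^(p-1) ≡ 1 (mod p)
p = 7 is prime, gcd(5,7) = 1
Reduce exponent: 158 mod 6 = 2
So 5^158 ≡ 5^2 (mod 7)
5^2 mod 7 = 4

5^158 ≡ 4 (mod 7)


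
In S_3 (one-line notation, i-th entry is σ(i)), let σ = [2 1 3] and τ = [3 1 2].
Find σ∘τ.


σ∘τ: apply τ first, then σ
1 →τ 3 →σ 3
2 →τ 1 →σ 2
3 →τ 2 →σ 1

σ∘τ = [3 2 1]


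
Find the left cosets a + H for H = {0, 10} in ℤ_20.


H = {0, 10}, |H| = 2
Number of cosets = |G|/|H| = 20/2 = 10
0 + H = {0, 10}
1 + H = {1, 11}
2 + H = {2, 12}
3 + H = {3, 13}
4 + H = {4, 14}
5 + H = {5, 15}
6 + H = {6, 16}
7 + H = {7, 17}
8 + H = {8, 18}
9 + H = {9, 19}

Cosets: 0+H={0,10}; 1+H={1,11}; 2+H={2,12}; 3+H={3,13}; 4+H={4,14}; 5+H={5,15}; 6+H={6,16}; 7+H={7,17}; 8+H={8,18}; 9+H={9,19}


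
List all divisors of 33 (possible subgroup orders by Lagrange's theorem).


Lagrange's theorem: |H| divides |G|
|G| = 33
Divisors of 33: 1, 3, 11, 33

Possible subgroup orders: {1, 3, 11, 33}


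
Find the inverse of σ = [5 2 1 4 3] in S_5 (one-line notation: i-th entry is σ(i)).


To find σ⁻¹, swap domain and range:
σ(1) = 5 → σ⁻¹(5) = 1
σ(2) = 2 → σ⁻¹(2) = 2
σ(3) = 1 → σ⁻¹(1) = 3
σ(4) = 4 → σ⁻¹(4) = 4
σ(5) = 3 → σ⁻¹(3) = 5

σ⁻¹ = [3 2 5 4 1]


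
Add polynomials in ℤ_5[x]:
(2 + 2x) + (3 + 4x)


Add coefficients mod 5:
x^0: 2 + 3 = 0 (mod 5)
x^1: 2 + 4 = 1 (mod 5)
Result: x

f + g = x


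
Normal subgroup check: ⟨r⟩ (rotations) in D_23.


H = ⟨r⟩ (rotations) in D_23
The rotation subgroup ⟨r⟩ has index 2 in D_23, so it is normal

Yes, normal subgroup


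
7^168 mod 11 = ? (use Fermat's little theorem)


Fermat's little theorem: if p is prime and gcd(a,p)=1, then a^(p-1) ≡ 1 (mod p)
p = 11 is prime, gcd(7,11) = 1
Reduce exponent: 168 mod 10 = 8
So 7^168 ≡ 7^8 (mod 11)
7^8 mod 11 = 9

7^168 ≡ 9 (mod 11)


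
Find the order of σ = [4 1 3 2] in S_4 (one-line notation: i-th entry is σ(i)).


Cycle decomposition: (1 4 2)
Cycle lengths: 3
Order = lcm(3) = 3

ord(σ) = 3


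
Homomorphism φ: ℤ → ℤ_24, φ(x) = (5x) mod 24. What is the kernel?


Kernel = preimage of identity
ker(φ) = {x ∈ ℤ : 5x ≡ 0 (mod 24)}. gcd(5,24) = 1, so 5x ≡ 0 (mod 24) ⟺ x ≡ 0 (mod 24/1 = 24). Hence ker(φ) = 24ℤ

ker(φ) = 24ℤ


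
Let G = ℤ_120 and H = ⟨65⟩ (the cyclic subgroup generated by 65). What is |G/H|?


|⟨65⟩| = n / gcd(65, 120) = 120 / 5 = 24
H is normal (ℤ_120 is abelian).
|G/H| = |G| / |H| = 120 / 24 = 5

|G/H| = 5


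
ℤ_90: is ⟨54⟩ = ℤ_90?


g generates ℤ_n iff gcd(g, n) = 1
gcd(54, 90) = 18
Since gcd = 18 ≠ 1, ⟨54⟩ has order 5 < 90, so 54 is not a generator.

No, 54 does not generate ℤ_90


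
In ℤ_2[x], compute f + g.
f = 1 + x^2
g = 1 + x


Add coefficients mod 2:
x^0: 1 + 1 = 0 (mod 2)
x^1: 0 + 1 = 1 (mod 2)
x^2: 1 + 0 = 1 (mod 2)
Result: x + x^2

f + g = x + x^2


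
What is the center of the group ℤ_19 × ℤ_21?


Z(G) = {g ∈ G | gx = xg for all x ∈ G}
Direct product of abelian groups is abelian, so Z(G) = G

Z(ℤ_19 × ℤ_21) = ℤ_19 × ℤ_21


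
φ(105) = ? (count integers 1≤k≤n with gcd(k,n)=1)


Factor n: 105 = 3 × 5 × 7
φ(n) = n · ∏(1 - 1/p) over distinct primes p | n
φ(105) = 105 · (1 - 1/3) · (1 - 1/5) · (1 - 1/7) = 48

φ(105) = 48


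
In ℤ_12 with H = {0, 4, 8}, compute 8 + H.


8 + H = {8 + h (mod 12) : h ∈ H}
8+0=8, 8+4=0, 8+8=4
8 + H = {0, 4, 8} = 0 + H

8 + H = {0, 4, 8}


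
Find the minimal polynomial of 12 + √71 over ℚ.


Let α = 12 + √71. Then α - 12 = √71, so (α - 12)² = 71, giving α² - 24α + 73 = 0. Degree 2 and α ∉ ℚ, so this is the minimal polynomial.

Minimal polynomial: x² - 24x + 73


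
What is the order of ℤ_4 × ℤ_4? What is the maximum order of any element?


|ℤ_4 × ℤ_4| = 4 × 4 = 16
Max element order = lcm(4,4) = 4
Cyclic? No (gcd=4)

|ℤ_4×ℤ_4| = 16, max element order = 4


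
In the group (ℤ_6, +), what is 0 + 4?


Operation: addition mod 6
0 + 4 = (a + b) mod 6 with a = 0, b = 4

0 + 4 = 4


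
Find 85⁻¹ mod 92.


Use the extended Euclidean algorithm to write 1 = 85·s + 92·t; then s mod 92 is the inverse.
Euclidean algorithm:
  85 = 0·92 + 85
  92 = 1·85 + 7
  85 = 12·7 + 1
  7 = 7·1 + 0
gcd(85,92) = 1
Back-substitution gives: 85·(13) + 92·(-12) = 1
So 85⁻¹ ≡ 13 ≡ 13 (mod 92)
Check: 85 × 13 = 1105 ≡ 1 (mod 92) ✓

85⁻¹ ≡ 13 (mod 92)


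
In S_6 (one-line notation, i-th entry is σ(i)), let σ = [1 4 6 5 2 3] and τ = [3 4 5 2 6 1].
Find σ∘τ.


σ∘τ: apply τ first, then σ
1 →τ 3 →σ 6
2 →τ 4 →σ 5
3 →τ 5 →σ 2
4 →τ 2 →σ 4
5 →τ 6 →σ 3
6 →τ 1 →σ 1

σ∘τ = [6 5 2 4 3 1]


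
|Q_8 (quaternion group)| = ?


Q_8 = {±1, ±i, ±j, ±k}
|Q_8| = 8

|Q_8 (quaternion group)| = 8


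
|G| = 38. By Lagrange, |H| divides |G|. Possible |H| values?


Lagrange's theorem: |H| divides |G|
|G| = 38
Divisors of 38: 1, 2, 19, 38

Possible subgroup orders: {1, 2, 19, 38}


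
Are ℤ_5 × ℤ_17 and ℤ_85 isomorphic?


Comparing ℤ_5 × ℤ_17 and ℤ_85:
gcd(5,17) = 1, so ℤ_5 × ℤ_17 ≅ ℤ_85 (CRT)

Yes, ℤ_5 × ℤ_17 ≅ ℤ_85


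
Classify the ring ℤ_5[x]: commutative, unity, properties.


ℤ_5 is a field (n prime), so ℤ_5[x] is a commutative integral domain with unity
Commutative: Yes
Integral domain: Yes
Has unity: Yes

ℤ_5[x]: Commutative=Yes, Unity=Yes


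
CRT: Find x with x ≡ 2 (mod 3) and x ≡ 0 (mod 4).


m₁ = 3, m₂ = 4, gcd = 1, so CRT applies. M = m₁·m₂ = 12
Let M₁ = M/m₁ = 4, M₂ = M/m₂ = 3
Find y₁ ≡ M₁⁻¹ (mod m₁): 4⁻¹ ≡ 1 (mod 3)
Find y₂ ≡ M₂⁻¹ (mod m₂): 3⁻¹ ≡ 3 (mod 4)
x = a₁·M₁·y₁ + a₂·M₂·y₂ = 2·4·1 + 0·3·3 = 8
Reduce mod 12: x ≡ 8
Check: 8 mod 3 = 2 ✓, 8 mod 4 = 0 ✓

x ≡ 8 (mod 12)


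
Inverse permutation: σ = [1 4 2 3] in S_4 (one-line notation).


To find σ⁻¹, swap domain and range:
σ(1) = 1 → σ⁻¹(1) = 1
σ(2) = 4 → σ⁻¹(4) = 2
σ(3) = 2 → σ⁻¹(2) = 3
σ(4) = 3 → σ⁻¹(3) = 4

σ⁻¹ = [1 3 4 2]


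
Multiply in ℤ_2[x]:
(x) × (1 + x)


Expand and collect like terms; reduce coefficients mod 2:
x^0: 0·1 = 0 ≡ 0 (mod 2)
x^1: 0·1 + 1·1 = 1 ≡ 1 (mod 2)
x^2: 1·1 = 1 ≡ 1 (mod 2)
Result: x + x^2

f · g = x + x^2


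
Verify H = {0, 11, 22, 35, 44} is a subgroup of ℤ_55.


Subgroup test for H = {0, 11, 22, 35, 44} in (ℤ_55, +):
(1) 0 ∈ H? Yes
(2) Closure: for all a,b ∈ H, (a+b) mod 55 ∈ H? No  [counterexample: 11 + 22 = 33 ∉ H]
(3) Inverses: for all a ∈ H, -a mod 55 ∈ H? No

No, H is not a subgroup of ℤ_55


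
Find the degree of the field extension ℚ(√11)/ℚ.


√11 has minimal polynomial x² - 11 (irreducible over ℚ since 11 is squarefree)

[ℚ(√11)/ℚ] = 2


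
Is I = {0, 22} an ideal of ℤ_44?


Check ideal conditions for I = {0, 22} in ℤ_44:
(1) I is an additive subgroup? Yes
(2) For r ∈ ℤ_44 and a ∈ I: r·a ∈ I? Yes

Yes, I is an ideal of ℤ_44


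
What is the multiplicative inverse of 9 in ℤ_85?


Use the extended Euclidean algorithm to write 1 = 9·s + 85·t; then s mod 85 is the inverse.
Euclidean algorithm:
  9 = 0·85 + 9
  85 = 9·9 + 4
  9 = 2·4 + 1
  4 = 4·1 + 0
gcd(9,85) = 1
Back-substitution gives: 9·(19) + 85·(-2) = 1
So 9⁻¹ ≡ 19 ≡ 19 (mod 85)
Check: 9 × 19 = 171 ≡ 1 (mod 85) ✓

9⁻¹ ≡ 19 (mod 85)


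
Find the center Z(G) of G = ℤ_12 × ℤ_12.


Z(G) = {g ∈ G | gx = xg for all x ∈ G}
Direct product of abelian groups is abelian, so Z(G) = G

Z(ℤ_12 × ℤ_12) = ℤ_12 × ℤ_12


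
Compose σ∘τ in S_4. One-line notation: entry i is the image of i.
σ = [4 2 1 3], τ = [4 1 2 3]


σ∘τ: apply τ first, then σ
1 →τ 4 →σ 3
2 →τ 1 →σ 4
3 →τ 2 →σ 2
4 →τ 3 →σ 1

σ∘τ = [3 4 2 1]


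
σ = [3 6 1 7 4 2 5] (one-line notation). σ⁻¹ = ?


To find σ⁻¹, swap domain and range:
σ(1) = 3 → σ⁻¹(3) = 1
σ(2) = 6 → σ⁻¹(6) = 2
σ(3) = 1 → σ⁻¹(1) = 3
σ(4) = 7 → σ⁻¹(7) = 4
σ(5) = 4 → σ⁻¹(4) = 5
σ(6) = 2 → σ⁻¹(2) = 6
σ(7) = 5 → σ⁻¹(5) = 7

σ⁻¹ = [3 6 1 5 7 2 4]


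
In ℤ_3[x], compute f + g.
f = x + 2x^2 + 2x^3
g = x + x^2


Add coefficients mod 3:
x^0: 0 + 0 = 0 (mod 3)
x^1: 1 + 1 = 2 (mod 3)
x^2: 2 + 1 = 0 (mod 3)
x^3: 2 + 0 = 2 (mod 3)
Result: 2x + 2x^3

f + g = 2x + 2x^3


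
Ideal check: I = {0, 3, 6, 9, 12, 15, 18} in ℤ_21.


Check ideal conditions for I = {0, 3, 6, 9, 12, 15, 18} in ℤ_21:
(1) I is an additive subgroup? Yes
(2) For r ∈ ℤ_21 and a ∈ I: r·a ∈ I? Yes

Yes, I is an ideal of ℤ_21
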